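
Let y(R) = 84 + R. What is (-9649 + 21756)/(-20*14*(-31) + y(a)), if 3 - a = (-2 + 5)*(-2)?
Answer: 12107/8773 ≈ 1.3800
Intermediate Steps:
a = 9 (a = 3 - (-2 + 5)*(-2) = 3 - 3*(-2) = 3 - 1*(-6) = 3 + 6 = 9)
(-9649 + 21756)/(-20*14*(-31) + y(a)) = (-9649 + 21756)/(-20*14*(-31) + (84 + 9)) = 12107/(-280*(-31) + 93) = 12107/(8680 + 93) = 12107/8773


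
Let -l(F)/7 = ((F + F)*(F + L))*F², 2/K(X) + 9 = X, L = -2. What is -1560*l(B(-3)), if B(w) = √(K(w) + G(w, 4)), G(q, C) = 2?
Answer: 220220/3 - 40040*√66/3 ≈ -35022.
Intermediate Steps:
K(X) = 2/(-9 + X)
B(w) = √(2 + 2/(-9 + w)) (B(w) = √(2/(-9 + w) + 2) = √(2 + 2/(-9 + w)))
l(F) = -14*F³*(-2 + F) (l(F) = -7*(F + F)*(F - 2)*F² = -7*(2*F)*(-2 + F)*F² = -7*2*F*(-2 + F)*F² = -14*F³*(-2 + F))
-1560*l(B(-3)) = -21840*(√2*√((-8 - 3)/(-9 - 3)))³*(2 - √2*√((-8 - 3)/(-9 - 3))) = -21840*(√2*√(-11/(-12)))³*(2 - √2*√(-11/(-12))) = -21840*(√2*√(-1/12*(-11)))³*(2 - √2*√(-1/12*(-11))) = -21840*(√2*√(11/12))³*(2 - √2*√(11/12)) = -21840*(√2*(√33/6))³*(2 - √2*√33/6) = -21840*(√66/6)³*(2 - √66/6) = -21840*11*√66/36*(2 - √66/6) = -20020*√66*(2 - √66/6)/3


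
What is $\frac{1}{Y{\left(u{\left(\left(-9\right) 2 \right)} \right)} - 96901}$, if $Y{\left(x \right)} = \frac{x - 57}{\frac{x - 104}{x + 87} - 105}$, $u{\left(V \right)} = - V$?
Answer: $- \frac{11111}{1076662916} \approx -1.032 \cdot 10^{-5}$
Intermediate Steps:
$Y{\left(x \right)} = \frac{-57 + x}{-105 + \frac{-104 + x}{87 + x}}$ ($Y{\left(x \right)} = \frac{-57 + x}{\frac{-104 + x}{87 + x} - 105} = \frac{-57 + x}{-105 + \frac{-104 + x}{87 + x}}$)
$\frac{1}{Y{\left(u{\left(\left(-9\right) 2 \right)} \right)} - 96901} = \frac{1}{\frac{4959 - \left(- \left(-9\right) 2\right)^{2} - 30 \left(- \left(-9\right) 2\right)}{9239 + 104 \left(- \left(-9\right) 2\right)} - 96901} = \frac{1}{\frac{4959 - \left(\left(-1\right) \left(-18\right)\right)^{2} - 30 \left(\left(-1\right) \left(-18\right)\right)}{9239 + 104 \left(\left(-1\right) \left(-18\right)\right)} - 96901} = \frac{1}{\frac{4959 - 18^{2} - 540}{9239 + 104 \cdot 18} - 96901} = \frac{1}{\frac{4959 - 324 - 540}{9239 + 1872} - 96901} = \frac{1}{\frac{4959 - 324 - 540}{11111} - 96901} = \frac{1}{\frac{1}{11111} \cdot 4095 - 96901} = \frac{1}{\frac{4095}{11111} - 96901} = \frac{1}{- \frac{1076662916}{11111}} = - \frac{11111}{1076662916}$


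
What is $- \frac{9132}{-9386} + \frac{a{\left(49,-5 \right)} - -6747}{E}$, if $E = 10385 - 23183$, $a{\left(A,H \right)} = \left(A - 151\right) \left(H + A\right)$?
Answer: $\frac{5314909}{6673446} \approx 0.79643$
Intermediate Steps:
$a{\left(A,H \right)} = \left(-151 + A\right) \left(A + H\right)$
$E = -12798$
$- \frac{9132}{-9386} + \frac{a{\left(49,-5 \right)} - -6747}{E} = - \frac{9132}{-9386} + \frac{\left(49^{2} - 7399 - -755 + 49 \left(-5\right)\right) - -6747}{-12798} = \left(-9132\right) \left(- \frac{1}{9386}\right) + \left(\left(2401 - 7399 + 755 - 245\right) + 6747\right) \left(- \frac{1}{12798}\right) = \frac{4566}{4693} + \left(-4488 + 6747\right) \left(- \frac{1}{12798}\right) = \frac{4566}{4693} + 2259 \left(- \frac{1}{12798}\right) = \frac{4566}{4693} - \frac{251}{1422} = \frac{5314909}{6673446}$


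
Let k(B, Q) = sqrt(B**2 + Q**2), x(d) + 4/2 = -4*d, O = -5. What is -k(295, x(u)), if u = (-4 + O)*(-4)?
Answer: -sqrt(108341) ≈ -329.15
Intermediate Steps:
u = 36 (u = (-4 - 5)*(-4) = -9*(-4) = 36)
x(d) = -2 - 4*d
-k(295, x(u)) = -sqrt(295**2 + (-2 - 4*36)**2) = -sqrt(87025 + (-2 - 144)**2) = -sqrt(87025 + (-146)**2) = -sqrt(87025 + 21316) = -sqrt(108341)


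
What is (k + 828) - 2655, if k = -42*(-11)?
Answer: -1365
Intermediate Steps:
k = 462
(k + 828) - 2655 = (462 + 828) - 2655 = 1290 - 2655 = -1365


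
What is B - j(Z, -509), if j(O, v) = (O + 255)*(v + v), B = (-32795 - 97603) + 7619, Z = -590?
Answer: -463809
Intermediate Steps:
B = -122779 (B = -130398 + 7619 = -122779)
j(O, v) = 2*v*(255 + O) (j(O, v) = (255 + O)*(2*v) = 2*v*(255 + O))
B - j(Z, -509) = -122779 - 2*(-509)*(255 - 590) = -122779 - 2*(-509)*(-335) = -122779 - 1*341030 = -122779 - 341030 = -463809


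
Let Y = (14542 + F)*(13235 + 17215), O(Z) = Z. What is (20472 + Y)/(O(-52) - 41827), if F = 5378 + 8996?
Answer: -880512672/41879 ≈ -21025.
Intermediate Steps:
F = 14374
Y = 880492200 (Y = (14542 + 14374)*(13235 + 17215) = 28916*30450 = 880492200)
(20472 + Y)/(O(-52) - 41827) = (20472 + 880492200)/(-52 - 41827) = 880512672/(-41879) = 880512672*(-1/41879) = -880512672/41879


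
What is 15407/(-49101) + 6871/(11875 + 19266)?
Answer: -142416416/1529054241 ≈ -0.093140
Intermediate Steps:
15407/(-49101) + 6871/(11875 + 19266) = 15407*(-1/49101) + 6871/31141 = -15407/49101 + 6871*(1/31141) = -15407/49101 + 6871/31141 = -142416416/1529054241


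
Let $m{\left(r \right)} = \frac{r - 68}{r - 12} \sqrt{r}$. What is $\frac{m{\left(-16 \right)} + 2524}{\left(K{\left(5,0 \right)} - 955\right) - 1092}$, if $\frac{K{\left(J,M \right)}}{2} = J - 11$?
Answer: $- \frac{2524}{2059} - \frac{12 i}{2059} \approx -1.2258 - 0.0058281 i$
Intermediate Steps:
$K{\left(J,M \right)} = -22 + 2 J$ ($K{\left(J,M \right)} = 2 \left(J - 11\right) = 2 \left(-11 + J\right) = -22 + 2 J$)
$m{\left(r \right)} = \frac{\sqrt{r} \left(-68 + r\right)}{-12 + r}$ ($m{\left(r \right)} = \frac{-68 + r}{-12 + r} \sqrt{r} = \frac{\sqrt{r} \left(-68 + r\right)}{-12 + r}$)
$\frac{m{\left(-16 \right)} + 2524}{\left(K{\left(5,0 \right)} - 955\right) - 1092} = \frac{\frac{\sqrt{-16} \left(-68 - 16\right)}{-12 - 16} + 2524}{\left(\left(-22 + 2 \cdot 5\right) - 955\right) - 1092} = \frac{4 i \frac{1}{-28} \left(-84\right) + 2524}{\left(\left(-22 + 10\right) - 955\right) - 1092} = \frac{4 i \left(- \frac{1}{28}\right) \left(-84\right) + 2524}{\left(-12 - 955\right) - 1092} = \frac{12 i + 2524}{-967 - 1092} = \frac{2524 + 12 i}{-2059} = \left(2524 + 12 i\right) \left(- \frac{1}{2059}\right) = - \frac{2524}{2059} - \frac{12 i}{2059}$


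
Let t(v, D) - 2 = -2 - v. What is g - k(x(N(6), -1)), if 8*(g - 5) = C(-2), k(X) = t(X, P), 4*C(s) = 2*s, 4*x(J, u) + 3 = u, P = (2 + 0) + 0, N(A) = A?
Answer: 31/8 ≈ 3.8750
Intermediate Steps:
P = 2 (P = 2 + 0 = 2)
x(J, u) = -¾ + u/4
C(s) = s/2 (C(s) = (2*s)/4 = s/2)
t(v, D) = -v (t(v, D) = 2 + (-2 - v) = -v)
k(X) = -X
g = 39/8 (g = 5 + ((½)*(-2))/8 = 5 + (⅛)*(-1) = 5 - ⅛ = 39/8 ≈ 4.8750)
g - k(x(N(6), -1)) = 39/8 - (-1)*(-¾ + (¼)*(-1)) = 39/8 - (-1)*(-¾ - ¼) = 39/8 - (-1)*(-1) = 39/8 - 1*1 = 39/8 - 1 = 31/8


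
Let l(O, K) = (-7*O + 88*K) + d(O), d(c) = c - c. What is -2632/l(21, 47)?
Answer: -2632/3989 ≈ -0.65981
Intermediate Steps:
d(c) = 0
l(O, K) = -7*O + 88*K (l(O, K) = (-7*O + 88*K) + 0 = -7*O + 88*K)
-2632/l(21, 47) = -2632/(-7*21 + 88*47) = -2632/(-147 + 4136) = -2632/3989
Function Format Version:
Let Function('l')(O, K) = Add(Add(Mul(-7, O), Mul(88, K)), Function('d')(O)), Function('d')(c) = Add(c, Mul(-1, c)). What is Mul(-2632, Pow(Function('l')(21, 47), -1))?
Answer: Rational(-2632, 3989) ≈ -0.65981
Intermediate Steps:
Function('d')(c) = 0
Function('l')(O, K) = Add(Mul(-7, O), Mul(88, K)) (Function('l')(O, K) = Add(Add(Mul(-7, O), Mul(88, K)), 0) = Add(Mul(-7, O), Mul(88, K)))
Mul(-2632, Pow(Function('l')(21, 47), -1)) = Mul(-2632, Pow(Add(Mul(-7, 21), Mul(88, 47)), -1)) = Mul(-2632, Pow(Add(-147, 4136), -1)) = Mul(-2632, Pow(3989, -1)) = Mul(-2632, Rational(1, 3989)) = Rational(-2632, 3989)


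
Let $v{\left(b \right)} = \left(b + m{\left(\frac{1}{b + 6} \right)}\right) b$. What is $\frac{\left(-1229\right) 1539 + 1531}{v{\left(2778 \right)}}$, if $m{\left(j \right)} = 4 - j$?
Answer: $- \frac{876913600}{3585975281} \approx -0.24454$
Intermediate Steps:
$v{\left(b \right)} = b \left(4 + b - \frac{1}{6 + b}\right)$ ($v{\left(b \right)} = \left(b + \left(4 - \frac{1}{b + 6}\right)\right) b = \left(b + \left(4 - \frac{1}{6 + b}\right)\right) b = \left(4 + b - \frac{1}{6 + b}\right) b = b \left(4 + b - \frac{1}{6 + b}\right)$)
$\frac{\left(-1229\right) 1539 + 1531}{v{\left(2778 \right)}} = \frac{\left(-1229\right) 1539 + 1531}{2778 \frac{1}{6 + 2778} \left(23 + 2778^{2} + 10 \cdot 2778\right)} = \frac{-1891431 + 1531}{2778 \cdot \frac{1}{2784} \left(23 + 7717284 + 27780\right)} = - \frac{1889900}{2778 \cdot \frac{1}{2784} \cdot 7745087} = - \frac{1889900}{\frac{3585975281}{464}} = \left(-1889900\right) \frac{464}{3585975281} = - \frac{876913600}{3585975281}$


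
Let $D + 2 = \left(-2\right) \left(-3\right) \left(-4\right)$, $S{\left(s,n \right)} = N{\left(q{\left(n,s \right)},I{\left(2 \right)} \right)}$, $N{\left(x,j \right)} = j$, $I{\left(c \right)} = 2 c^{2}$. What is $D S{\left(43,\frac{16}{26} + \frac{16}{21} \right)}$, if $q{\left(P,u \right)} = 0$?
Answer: $-208$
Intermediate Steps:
$S{\left(s,n \right)} = 8$ ($S{\left(s,n \right)} = 2 \cdot 2^{2} = 2 \cdot 4 = 8$)
$D = -26$ ($D = -2 + \left(-2\right) \left(-3\right) \left(-4\right) = -2 + 6 \left(-4\right) = -2 - 24 = -26$)
$D S{\left(43,\frac{16}{26} + \frac{16}{21} \right)} = \left(-26\right) 8 = -208$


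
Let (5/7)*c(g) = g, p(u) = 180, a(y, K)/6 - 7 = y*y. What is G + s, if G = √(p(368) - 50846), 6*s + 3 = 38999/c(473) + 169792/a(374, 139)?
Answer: 38971086947/4168373517 + 7*I*√1034 ≈ 9.3492 + 225.09*I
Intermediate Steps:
a(y, K) = 42 + 6*y² (a(y, K) = 42 + 6*(y*y) = 42 + 6*y²)
c(g) = 7*g/5
s = 38971086947/4168373517 (s = -½ + (38999/(((7/5)*473)) + 169792/(42 + 6*374²))/6 = -½ + (38999/(3311/5) + 169792/(42 + 6*139876))/6 = -½ + (38999*(5/3311) + 169792/(42 + 839256))/6 = -½ + (194995/3311 + 169792/839298)/6 = -½ + (194995/3311 + 169792*(1/839298))/6 = -½ + (194995/3311 + 84896/419649)/6 = -½ + (⅙)*(82110547411/1389457839) = -½ + 82110547411/8336747034 = 38971086947/4168373517 ≈ 9.3492)
G = 7*I*√1034 (G = √(180 - 50846) = √(-50666) = 7*I*√1034 ≈ 225.09*I)
G + s = 7*I*√1034 + 38971086947/4168373517 = 38971086947/4168373517 + 7*I*√1034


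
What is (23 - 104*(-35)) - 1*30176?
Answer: -26513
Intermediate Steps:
(23 - 104*(-35)) - 1*30176 = (23 + 3640) - 30176 = 3663 - 30176 = -26513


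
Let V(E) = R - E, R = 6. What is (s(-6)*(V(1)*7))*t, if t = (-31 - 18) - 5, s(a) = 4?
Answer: -7560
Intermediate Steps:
V(E) = 6 - E
t = -54 (t = -49 - 5 = -54)
(s(-6)*(V(1)*7))*t = (4*((6 - 1*1)*7))*(-54) = (4*((6 - 1)*7))*(-54) = (4*(5*7))*(-54) = (4*35)*(-54) = 140*(-54) = -7560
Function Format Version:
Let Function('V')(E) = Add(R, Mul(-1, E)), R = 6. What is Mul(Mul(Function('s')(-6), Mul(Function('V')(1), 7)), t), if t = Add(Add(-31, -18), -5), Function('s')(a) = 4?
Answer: -7560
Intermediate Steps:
Function('V')(E) = Add(6, Mul(-1, E))
t = -54 (t = Add(-49, -5) = -54)
Mul(Mul(Function('s')(-6), Mul(Function('V')(1), 7)), t) = Mul(Mul(4, Mul(Add(6, Mul(-1, 1)), 7)), -54) = Mul(Mul(4, Mul(Add(6, -1), 7)), -54) = Mul(Mul(4, Mul(5, 7)), -54) = Mul(Mul(4, 35), -54) = Mul(140, -54) = -7560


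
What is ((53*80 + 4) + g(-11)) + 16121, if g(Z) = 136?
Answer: 20501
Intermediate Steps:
((53*80 + 4) + g(-11)) + 16121 = ((53*80 + 4) + 136) + 16121 = ((4240 + 4) + 136) + 16121 = (4244 + 136) + 16121 = 4380 + 16121 = 20501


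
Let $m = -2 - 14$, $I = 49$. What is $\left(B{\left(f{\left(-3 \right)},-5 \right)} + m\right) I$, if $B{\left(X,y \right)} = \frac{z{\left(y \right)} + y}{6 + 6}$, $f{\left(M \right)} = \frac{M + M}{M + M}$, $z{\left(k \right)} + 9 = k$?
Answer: $- \frac{10339}{12} \approx -861.58$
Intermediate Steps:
$z{\left(k \right)} = -9 + k$
$f{\left(M \right)} = 1$ ($f{\left(M \right)} = \frac{2 M}{2 M} = 2 M \frac{1}{2 M} = 1$)
$m = -16$ ($m = -2 - 14 = -16$)
$B{\left(X,y \right)} = - \frac{3}{4} + \frac{y}{6}$ ($B{\left(X,y \right)} = \frac{\left(-9 + y\right) + y}{6 + 6} = \frac{-9 + 2 y}{12} = \left(-9 + 2 y\right) \frac{1}{12} = - \frac{3}{4} + \frac{y}{6}$)
$\left(B{\left(f{\left(-3 \right)},-5 \right)} + m\right) I = \left(\left(- \frac{3}{4} + \frac{1}{6} \left(-5\right)\right) - 16\right) 49 = \left(\left(- \frac{3}{4} - \frac{5}{6}\right) - 16\right) 49 = \left(- \frac{19}{12} - 16\right) 49 = \left(- \frac{211}{12}\right) 49 = - \frac{10339}{12}$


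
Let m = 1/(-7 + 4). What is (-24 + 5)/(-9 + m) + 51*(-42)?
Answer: -59919/28 ≈ -2140.0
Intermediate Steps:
m = -⅓ (m = 1/(-3) = -⅓ ≈ -0.33333)
(-24 + 5)/(-9 + m) + 51*(-42) = (-24 + 5)/(-9 - ⅓) + 51*(-42) = -19/(-28/3) - 2142 = -19*(-3/28) - 2142 = 57/28 - 2142 = -59919/28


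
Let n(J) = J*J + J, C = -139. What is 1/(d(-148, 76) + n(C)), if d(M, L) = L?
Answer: 1/19258 ≈ 5.1926e-5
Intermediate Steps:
n(J) = J + J**2 (n(J) = J**2 + J = J + J**2)
1/(d(-148, 76) + n(C)) = 1/(76 - 139*(1 - 139)) = 1/(76 - 139*(-138)) = 1/(76 + 19182) = 1/19258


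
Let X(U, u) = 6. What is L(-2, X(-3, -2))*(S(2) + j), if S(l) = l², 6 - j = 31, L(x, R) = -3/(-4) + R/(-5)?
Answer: 189/20 ≈ 9.4500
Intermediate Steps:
L(x, R) = ¾ - R/5 (L(x, R) = -3*(-¼) + R*(-⅕) = ¾ - R/5)
j = -25 (j = 6 - 1*31 = 6 - 31 = -25)
L(-2, X(-3, -2))*(S(2) + j) = (¾ - ⅕*6)*(2² - 25) = (¾ - 6/5)*(4 - 25) = -9/20*(-21) = 189/20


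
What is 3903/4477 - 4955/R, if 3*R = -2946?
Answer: 26016281/4396414 ≈ 5.9176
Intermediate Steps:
R = -982 (R = (⅓)*(-2946) = -982)
3903/4477 - 4955/R = 3903/4477 - 4955/(-982) = 3903*(1/4477) - 4955*(-1/982) = 3903/4477 + 4955/982 = 26016281/4396414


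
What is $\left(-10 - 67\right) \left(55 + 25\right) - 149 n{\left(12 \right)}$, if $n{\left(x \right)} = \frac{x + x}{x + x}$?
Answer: $-6309$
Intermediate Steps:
$n{\left(x \right)} = 1$ ($n{\left(x \right)} = \frac{2 x}{2 x} = 2 x \frac{1}{2 x} = 1$)
$\left(-10 - 67\right) \left(55 + 25\right) - 149 n{\left(12 \right)} = \left(-10 - 67\right) \left(55 + 25\right) - 149 = \left(-77\right) 80 - 149 = -6160 - 149 = -6309$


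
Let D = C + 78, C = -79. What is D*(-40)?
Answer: 40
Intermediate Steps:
D = -1 (D = -79 + 78 = -1)
D*(-40) = -1*(-40) = 40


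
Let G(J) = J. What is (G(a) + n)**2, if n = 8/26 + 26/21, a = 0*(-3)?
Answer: 178084/74529 ≈ 2.3895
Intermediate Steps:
a = 0
n = 422/273 (n = 8*(1/26) + 26*(1/21) = 4/13 + 26/21 = 422/273 ≈ 1.5458)
(G(a) + n)**2 = (0 + 422/273)**2 = (422/273)**2 = 178084/74529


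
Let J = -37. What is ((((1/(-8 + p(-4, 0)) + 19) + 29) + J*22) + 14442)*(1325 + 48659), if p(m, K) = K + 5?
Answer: 2050693568/3 ≈ 6.8356e+8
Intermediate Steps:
p(m, K) = 5 + K
((((1/(-8 + p(-4, 0)) + 19) + 29) + J*22) + 14442)*(1325 + 48659) = ((((1/(-8 + (5 + 0)) + 19) + 29) - 37*22) + 14442)*(1325 + 48659) = ((((1/(-8 + 5) + 19) + 29) - 814) + 14442)*49984 = ((((1/(-3) + 19) + 29) - 814) + 14442)*49984 = ((((-1/3 + 19) + 29) - 814) + 14442)*49984 = (((56/3 + 29) - 814) + 14442)*49984 = ((143/3 - 814) + 14442)*49984 = (-2299/3 + 14442)*49984 = (41027/3)*49984 = 2050693568/3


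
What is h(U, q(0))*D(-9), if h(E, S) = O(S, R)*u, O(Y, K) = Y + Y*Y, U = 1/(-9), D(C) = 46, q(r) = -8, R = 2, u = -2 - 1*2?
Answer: -10304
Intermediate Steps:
u = -4 (u = -2 - 2 = -4)
U = -1/9 ≈ -0.11111
O(Y, K) = Y + Y**2
h(E, S) = -4*S*(1 + S) (h(E, S) = (S*(1 + S))*(-4) = -4*S*(1 + S))
h(U, q(0))*D(-9) = -4*(-8)*(1 - 8)*46 = -4*(-8)*(-7)*46 = -224*46 = -10304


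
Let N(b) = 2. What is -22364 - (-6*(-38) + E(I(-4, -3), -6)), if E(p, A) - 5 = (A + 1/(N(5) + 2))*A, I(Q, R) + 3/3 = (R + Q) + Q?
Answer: -45263/2 ≈ -22632.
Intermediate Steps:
I(Q, R) = -1 + R + 2*Q (I(Q, R) = -1 + ((R + Q) + Q) = -1 + ((Q + R) + Q) = -1 + (R + 2*Q) = -1 + R + 2*Q)
E(p, A) = 5 + A*(¼ + A) (E(p, A) = 5 + (A + 1/(2 + 2))*A = 5 + (A + 1/4)*A = 5 + (A + ¼)*A = 5 + (¼ + A)*A = 5 + A*(¼ + A))
-22364 - (-6*(-38) + E(I(-4, -3), -6)) = -22364 - (-6*(-38) + (5 + (-6)² + (¼)*(-6))) = -22364 - (228 + (5 + 36 - 3/2)) = -22364 - (228 + 79/2) = -22364 - 1*535/2 = -22364 - 535/2 = -45263/2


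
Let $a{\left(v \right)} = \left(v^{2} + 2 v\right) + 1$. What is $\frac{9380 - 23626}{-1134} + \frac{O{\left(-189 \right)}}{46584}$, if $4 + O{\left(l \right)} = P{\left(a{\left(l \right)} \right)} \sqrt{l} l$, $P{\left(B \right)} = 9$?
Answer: $\frac{9217099}{733698} - \frac{567 i \sqrt{21}}{5176} \approx 12.563 - 0.50199 i$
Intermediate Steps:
$a{\left(v \right)} = 1 + v^{2} + 2 v$
$O{\left(l \right)} = -4 + 9 l^{\frac{3}{2}}$ ($O{\left(l \right)} = -4 + 9 \sqrt{l} l = -4 + 9 l^{\frac{3}{2}}$)
$\frac{9380 - 23626}{-1134} + \frac{O{\left(-189 \right)}}{46584} = \frac{9380 - 23626}{-1134} + \frac{-4 + 9 \left(-189\right)^{\frac{3}{2}}}{46584} = \left(-14246\right) \left(- \frac{1}{1134}\right) + \left(-4 + 9 \left(- 567 i \sqrt{21}\right)\right) \frac{1}{46584} = \frac{7123}{567} + \left(-4 - 5103 i \sqrt{21}\right) \frac{1}{46584} = \frac{7123}{567} - \left(\frac{1}{11646} + \frac{567 i \sqrt{21}}{5176}\right) = \frac{9217099}{733698} - \frac{567 i \sqrt{21}}{5176}$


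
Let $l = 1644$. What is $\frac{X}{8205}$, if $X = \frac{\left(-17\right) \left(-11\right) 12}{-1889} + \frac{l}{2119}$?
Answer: $- \frac{109968}{2189526677} \approx -5.0225 \cdot 10^{-5}$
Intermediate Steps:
$X = - \frac{1649520}{4002791}$ ($X = \frac{\left(-17\right) \left(-11\right) 12}{-1889} + \frac{1644}{2119} = 187 \cdot 12 \left(- \frac{1}{1889}\right) + 1644 \cdot \frac{1}{2119} = 2244 \left(- \frac{1}{1889}\right) + \frac{1644}{2119} = - \frac{2244}{1889} + \frac{1644}{2119} = - \frac{1649520}{4002791} \approx -0.41209$)
$\frac{X}{8205} = - \frac{1649520}{4002791 \cdot 8205} = \left(- \frac{1649520}{4002791}\right) \frac{1}{8205} = - \frac{109968}{2189526677}$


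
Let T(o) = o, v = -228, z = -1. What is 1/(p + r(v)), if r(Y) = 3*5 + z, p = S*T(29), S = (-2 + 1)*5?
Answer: -1/131 ≈ -0.0076336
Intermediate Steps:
S = -5 (S = -1*5 = -5)
p = -145 (p = -5*29 = -145)
r(Y) = 14 (r(Y) = 3*5 - 1 = 15 - 1 = 14)
1/(p + r(v)) = 1/(-145 + 14) = 1/(-131) = -1/131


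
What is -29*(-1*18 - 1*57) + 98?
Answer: 2273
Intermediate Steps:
-29*(-1*18 - 1*57) + 98 = -29*(-18 - 57) + 98 = -29*(-75) + 98 = 2175 + 98 = 2273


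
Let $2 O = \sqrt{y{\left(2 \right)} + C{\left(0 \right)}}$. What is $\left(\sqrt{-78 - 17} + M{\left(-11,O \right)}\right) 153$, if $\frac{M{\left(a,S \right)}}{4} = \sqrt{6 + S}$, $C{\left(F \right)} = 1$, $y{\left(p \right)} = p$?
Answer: $306 \sqrt{24 + 2 \sqrt{3}} + 153 i \sqrt{95} \approx 1603.6 + 1491.3 i$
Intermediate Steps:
$O = \frac{\sqrt{3}}{2}$ ($O = \frac{\sqrt{2 + 1}}{2} = \frac{\sqrt{3}}{2} \approx 0.86602$)
$M{\left(a,S \right)} = 4 \sqrt{6 + S}$
$\left(\sqrt{-78 - 17} + M{\left(-11,O \right)}\right) 153 = \left(\sqrt{-78 - 17} + 4 \sqrt{6 + \frac{\sqrt{3}}{2}}\right) 153 = \left(\sqrt{-95} + 4 \sqrt{6 + \frac{\sqrt{3}}{2}}\right) 153 = \left(i \sqrt{95} + 4 \sqrt{6 + \frac{\sqrt{3}}{2}}\right) 153 = \left(4 \sqrt{6 + \frac{\sqrt{3}}{2}} + i \sqrt{95}\right) 153 = 612 \sqrt{6 + \frac{\sqrt{3}}{2}} + 153 i \sqrt{95}$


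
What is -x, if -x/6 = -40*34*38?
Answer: -310080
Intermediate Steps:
x = 310080 (x = -6*(-40*34)*38 = -(-8160)*38 = -6*(-51680) = 310080)
-x = -1*310080 = -310080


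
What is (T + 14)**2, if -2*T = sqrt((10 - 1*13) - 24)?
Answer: 757/4 - 42*I*sqrt(3) ≈ 189.25 - 72.746*I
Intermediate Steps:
T = -3*I*sqrt(3)/2 (T = -sqrt((10 - 1*13) - 24)/2 = -sqrt((10 - 13) - 24)/2 = -sqrt(-3 - 24)/2 = -3*I*sqrt(3)/2 ≈ -2.5981*I)
(T + 14)**2 = (-3*I*sqrt(3)/2 + 14)**2 = (14 - 3*I*sqrt(3)/2)**2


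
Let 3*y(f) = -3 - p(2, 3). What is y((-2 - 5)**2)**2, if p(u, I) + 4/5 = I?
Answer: 676/225 ≈ 3.0044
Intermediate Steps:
p(u, I) = -4/5 + I
y(f) = -26/15 (y(f) = (-3 - (-4/5 + 3))/3 = (-3 - 1*11/5)/3 = (-3 - 11/5)/3 = (1/3)*(-26/5) = -26/15)
y((-2 - 5)**2)**2 = (-26/15)**2 = 676/225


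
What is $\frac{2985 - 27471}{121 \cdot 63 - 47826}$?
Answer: $\frac{8162}{13401} \approx 0.60906$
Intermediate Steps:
$\frac{2985 - 27471}{121 \cdot 63 - 47826} = - \frac{24486}{7623 - 47826} = - \frac{24486}{-40203} = \left(-24486\right) \left(- \frac{1}{40203}\right) = \frac{8162}{13401}$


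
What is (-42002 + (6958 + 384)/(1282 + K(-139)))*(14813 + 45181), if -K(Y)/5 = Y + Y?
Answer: -1683161696997/668 ≈ -2.5197e+9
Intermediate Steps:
K(Y) = -10*Y (K(Y) = -5*(Y + Y) = -10*Y)
(-42002 + (6958 + 384)/(1282 + K(-139)))*(14813 + 45181) = (-42002 + (6958 + 384)/(1282 - 10*(-139)))*(14813 + 45181) = (-42002 + 7342/(1282 + 1390))*59994 = (-42002 + 7342/2672)*59994 = (-42002 + 7342*(1/2672))*59994 = (-42002 + 3671/1336)*59994 = -56111001/1336*59994 = -1683161696997/668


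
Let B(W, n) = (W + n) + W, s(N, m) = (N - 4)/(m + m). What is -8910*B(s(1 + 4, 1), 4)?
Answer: -44550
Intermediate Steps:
s(N, m) = (-4 + N)/(2*m) (s(N, m) = (-4 + N)/((2*m)) = (-4 + N)*(1/(2*m)) = (-4 + N)/(2*m))
B(W, n) = n + 2*W
-8910*B(s(1 + 4, 1), 4) = -8910*(4 + 2*((½)*(-4 + (1 + 4))/1)) = -8910*(4 + 2*((½)*1*(-4 + 5))) = -8910*(4 + 2*((½)*1*1)) = -8910*(4 + 2*(½)) = -8910*(4 + 1) = -8910*5 = -44550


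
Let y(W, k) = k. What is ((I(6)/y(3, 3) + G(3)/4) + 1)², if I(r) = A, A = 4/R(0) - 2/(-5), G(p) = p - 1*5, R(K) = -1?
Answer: 49/100 ≈ 0.49000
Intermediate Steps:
G(p) = -5 + p (G(p) = p - 5 = -5 + p)
A = -18/5 (A = 4/(-1) - 2/(-5) = 4*(-1) - 2*(-⅕) = -4 + ⅖ = -18/5 ≈ -3.6000)
I(r) = -18/5
((I(6)/y(3, 3) + G(3)/4) + 1)² = ((-18/5/3 + (-5 + 3)/4) + 1)² = ((-18/5*⅓ - 2*¼) + 1)² = ((-6/5 - ½) + 1)² = (-17/10 + 1)² = (-7/10)² = 49/100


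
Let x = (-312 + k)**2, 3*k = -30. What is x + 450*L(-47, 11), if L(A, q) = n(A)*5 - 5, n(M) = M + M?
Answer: -110066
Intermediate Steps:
k = -10 (k = (1/3)*(-30) = -10)
n(M) = 2*M
x = 103684 (x = (-312 - 10)**2 = (-322)**2 = 103684)
L(A, q) = -5 + 10*A (L(A, q) = (2*A)*5 - 5 = 10*A - 5 = -5 + 10*A)
x + 450*L(-47, 11) = 103684 + 450*(-5 + 10*(-47)) = 103684 + 450*(-5 - 470) = 103684 + 450*(-475) = 103684 - 213750 = -110066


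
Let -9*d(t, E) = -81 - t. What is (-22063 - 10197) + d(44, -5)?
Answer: -290215/9 ≈ -32246.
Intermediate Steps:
d(t, E) = 9 + t/9 (d(t, E) = -(-81 - t)/9 = 9 + t/9)
(-22063 - 10197) + d(44, -5) = (-22063 - 10197) + (9 + (⅑)*44) = -32260 + (9 + 44/9) = -32260 + 125/9 = -290215/9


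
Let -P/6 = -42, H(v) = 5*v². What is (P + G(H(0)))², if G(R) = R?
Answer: 63504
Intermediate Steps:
P = 252 (P = -6*(-42) = 252)
(P + G(H(0)))² = (252 + 5*0²)² = (252 + 5*0)² = (252 + 0)² = 252² = 63504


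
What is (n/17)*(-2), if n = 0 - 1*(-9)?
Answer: -18/17 ≈ -1.0588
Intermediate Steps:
n = 9 (n = 0 + 9 = 9)
(n/17)*(-2) = (9/17)*(-2) = -18/17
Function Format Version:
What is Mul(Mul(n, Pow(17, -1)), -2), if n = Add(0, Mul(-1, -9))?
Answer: Rational(-18, 17) ≈ -1.0588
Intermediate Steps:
n = 9 (n = Add(0, 9) = 9)
Mul(Mul(n, Pow(17, -1)), -2) = Mul(Mul(9, Pow(17, -1)), -2) = Mul(Mul(9, Rational(1, 17)), -2) = Mul(Rational(9, 17), -2) = Rational(-18, 17)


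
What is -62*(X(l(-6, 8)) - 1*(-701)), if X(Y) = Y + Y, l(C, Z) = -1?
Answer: -43338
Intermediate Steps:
X(Y) = 2*Y
-62*(X(l(-6, 8)) - 1*(-701)) = -62*(2*(-1) - 1*(-701)) = -62*(-2 + 701) = -62*699 = -43338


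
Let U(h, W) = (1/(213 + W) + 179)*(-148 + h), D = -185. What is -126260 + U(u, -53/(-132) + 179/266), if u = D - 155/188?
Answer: -131431322960635/706558708 ≈ -1.8602e+5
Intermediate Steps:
u = -34935/188 (u = -185 - 155/188 = -34935/188 ≈ -185.82)
U(h, W) = (-148 + h)*(179 + 1/(213 + W)) (U(h, W) = (179 + 1/(213 + W))*(-148 + h) = (-148 + h)*(179 + 1/(213 + W)))
-126260 + U(u, -53/(-132) + 179/266) = -126260 + (-5642944 - 26492*(-53/(-132) + 179/266) + 38128*(-34935/188) + 179*(-53/(-132) + 179/266)*(-34935/188))/(213 + (-53/(-132) + 179/266)) = -126260 + (-5642944 - 26492*(-53*(-1/132) + 179*(1/266)) - 333000420/47 + 179*(-53*(-1/132) + 179*(1/266))*(-34935/188))/(213 + (-53*(-1/132) + 179*(1/266))) = -126260 + (-5642944 - 26492*(53/132 + 179/266) - 333000420/47 + 179*(53/132 + 179/266)*(-34935/188))/(213 + (53/132 + 179/266)) = -126260 + (-5642944 - 26492*18863/17556 - 333000420/47 + 179*(18863/17556)*(-34935/188))/(213 + 18863/17556) = -126260 + (-5642944 - 124929649/4389 - 333000420/47 - 39319074665/1100176)/(3758291/17556) = -126260 + (17556/3758291)*(-42221220488555/3300528) = -126260 - 42221220488555/706558708 = -131431322960635/706558708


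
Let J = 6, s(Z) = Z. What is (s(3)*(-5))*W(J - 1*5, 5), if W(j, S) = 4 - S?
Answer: 15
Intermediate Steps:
(s(3)*(-5))*W(J - 1*5, 5) = (3*(-5))*(4 - 1*5) = -15*(4 - 5) = -15*(-1) = 15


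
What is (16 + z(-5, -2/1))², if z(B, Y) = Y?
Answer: 196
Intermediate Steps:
(16 + z(-5, -2/1))² = (16 - 2/1)² = (16 - 2*1)² = (16 - 2)² = 14² = 196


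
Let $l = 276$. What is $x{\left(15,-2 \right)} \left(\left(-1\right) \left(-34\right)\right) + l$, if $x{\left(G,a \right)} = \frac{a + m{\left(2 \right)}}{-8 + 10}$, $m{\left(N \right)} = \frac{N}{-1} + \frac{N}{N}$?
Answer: $225$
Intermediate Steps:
$m{\left(N \right)} = 1 - N$ ($m{\left(N \right)} = N \left(-1\right) + 1 = - N + 1 = 1 - N$)
$x{\left(G,a \right)} = - \frac{1}{2} + \frac{a}{2}$ ($x{\left(G,a \right)} = \frac{a + \left(1 - 2\right)}{-8 + 10} = \frac{a + \left(1 - 2\right)}{2} = \left(a - 1\right) \frac{1}{2} = \left(-1 + a\right) \frac{1}{2} = - \frac{1}{2} + \frac{a}{2}$)
$x{\left(15,-2 \right)} \left(\left(-1\right) \left(-34\right)\right) + l = \left(- \frac{1}{2} + \frac{1}{2} \left(-2\right)\right) \left(\left(-1\right) \left(-34\right)\right) + 276 = \left(- \frac{1}{2} - 1\right) 34 + 276 = \left(- \frac{3}{2}\right) 34 + 276 = -51 + 276 = 225$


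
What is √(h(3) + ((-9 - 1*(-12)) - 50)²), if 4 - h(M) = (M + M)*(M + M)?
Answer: √2177 ≈ 46.658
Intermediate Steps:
h(M) = 4 - 4*M² (h(M) = 4 - (M + M)*(M + M) = 4 - 2*M*2*M = 4 - 4*M²)
√(h(3) + ((-9 - 1*(-12)) - 50)²) = √((4 - 4*3²) + ((-9 - 1*(-12)) - 50)²) = √((4 - 4*9) + ((-9 + 12) - 50)²) = √((4 - 36) + (3 - 50)²) = √(-32 + (-47)²) = √(-32 + 2209) = √2177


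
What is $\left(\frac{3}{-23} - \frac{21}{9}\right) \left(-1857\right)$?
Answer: $\frac{105230}{23} \approx 4575.2$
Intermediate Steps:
$\left(\frac{3}{-23} - \frac{21}{9}\right) \left(-1857\right) = \left(3 \left(- \frac{1}{23}\right) - \frac{7}{3}\right) \left(-1857\right) = \left(- \frac{3}{23} - \frac{7}{3}\right) \left(-1857\right) = \left(- \frac{170}{69}\right) \left(-1857\right) = \frac{105230}{23}$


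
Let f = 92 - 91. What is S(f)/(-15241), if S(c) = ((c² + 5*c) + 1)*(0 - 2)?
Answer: 14/15241 ≈ 0.00091857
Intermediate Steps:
f = 1
S(c) = -2 - 10*c - 2*c² (S(c) = (1 + c² + 5*c)*(-2) = -2 - 10*c - 2*c²)
S(f)/(-15241) = (-2 - 10*1 - 2*1²)/(-15241) = (-2 - 10 - 2*1)*(-1/15241) = (-2 - 10 - 2)*(-1/15241) = -14*(-1/15241) = 14/15241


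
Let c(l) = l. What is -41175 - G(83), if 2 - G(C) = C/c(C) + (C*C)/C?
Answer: -41093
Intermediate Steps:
G(C) = 1 - C (G(C) = 2 - (C/C + (C*C)/C) = 2 - (1 + C²/C) = 2 - (1 + C) = 2 + (-1 - C) = 1 - C)
-41175 - G(83) = -41175 - (1 - 1*83) = -41175 - (1 - 83) = -41175 - 1*(-82) = -41175 + 82 = -41093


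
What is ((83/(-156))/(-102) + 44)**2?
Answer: 490295444521/253191744 ≈ 1936.5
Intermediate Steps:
((83/(-156))/(-102) + 44)**2 = ((83*(-1/156))*(-1/102) + 44)**2 = (-83/156*(-1/102) + 44)**2 = (83/15912 + 44)**2 = (700211/15912)**2 = 490295444521/253191744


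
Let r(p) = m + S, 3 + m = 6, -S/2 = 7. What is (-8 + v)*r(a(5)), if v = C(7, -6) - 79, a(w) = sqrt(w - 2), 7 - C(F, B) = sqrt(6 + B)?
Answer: 880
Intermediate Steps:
S = -14 (S = -2*7 = -14)
m = 3 (m = -3 + 6 = 3)
C(F, B) = 7 - sqrt(6 + B)
a(w) = sqrt(-2 + w)
r(p) = -11 (r(p) = 3 - 14 = -11)
v = -72 (v = (7 - sqrt(6 - 6)) - 79 = (7 - sqrt(0)) - 79 = (7 - 1*0) - 79 = (7 + 0) - 79 = 7 - 79 = -72)
(-8 + v)*r(a(5)) = (-8 - 72)*(-11) = -80*(-11) = 880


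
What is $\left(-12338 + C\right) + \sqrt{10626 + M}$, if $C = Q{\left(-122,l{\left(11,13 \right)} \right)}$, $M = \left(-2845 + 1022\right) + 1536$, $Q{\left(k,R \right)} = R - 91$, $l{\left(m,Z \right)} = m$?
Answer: $-12418 + 7 \sqrt{211} \approx -12316.0$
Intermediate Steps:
$Q{\left(k,R \right)} = -91 + R$ ($Q{\left(k,R \right)} = R - 91 = -91 + R$)
$M = -287$ ($M = -1823 + 1536 = -287$)
$C = -80$ ($C = -91 + 11 = -80$)
$\left(-12338 + C\right) + \sqrt{10626 + M} = \left(-12338 - 80\right) + \sqrt{10626 - 287} = -12418 + \sqrt{10339} = -12418 + 7 \sqrt{211}$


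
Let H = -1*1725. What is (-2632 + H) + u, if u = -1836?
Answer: -6193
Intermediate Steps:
H = -1725
(-2632 + H) + u = (-2632 - 1725) - 1836 = -4357 - 1836 = -6193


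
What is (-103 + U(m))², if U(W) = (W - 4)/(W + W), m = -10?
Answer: 1046529/100 ≈ 10465.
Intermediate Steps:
U(W) = (-4 + W)/(2*W) (U(W) = (-4 + W)/((2*W)) = (-4 + W)*(1/(2*W)) = (-4 + W)/(2*W))
(-103 + U(m))² = (-103 + (½)*(-4 - 10)/(-10))² = (-103 + (½)*(-⅒)*(-14))² = (-103 + 7/10)² = (-1023/10)² = 1046529/100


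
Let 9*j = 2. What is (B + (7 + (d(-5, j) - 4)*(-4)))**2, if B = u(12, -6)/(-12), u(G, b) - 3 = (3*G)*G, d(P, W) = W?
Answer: 259081/1296 ≈ 199.91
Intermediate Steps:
j = 2/9 (j = (1/9)*2 = 2/9 ≈ 0.22222)
u(G, b) = 3 + 3*G**2 (u(G, b) = 3 + (3*G)*G = 3 + 3*G**2)
B = -145/4 (B = (3 + 3*12**2)/(-12) = (3 + 3*144)*(-1/12) = (3 + 432)*(-1/12) = 435*(-1/12) = -145/4 ≈ -36.250)
(B + (7 + (d(-5, j) - 4)*(-4)))**2 = (-145/4 + (7 + (2/9 - 4)*(-4)))**2 = (-145/4 + (7 - 34/9*(-4)))**2 = (-145/4 + (7 + 136/9))**2 = (-145/4 + 199/9)**2 = (-509/36)**2 = 259081/1296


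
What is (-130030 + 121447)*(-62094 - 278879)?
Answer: 2926571259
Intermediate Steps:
(-130030 + 121447)*(-62094 - 278879) = -8583*(-340973) = 2926571259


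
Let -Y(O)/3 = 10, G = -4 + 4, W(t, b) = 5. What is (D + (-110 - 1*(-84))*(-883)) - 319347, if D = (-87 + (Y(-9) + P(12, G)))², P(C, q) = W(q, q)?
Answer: -283845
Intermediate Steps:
G = 0
P(C, q) = 5
Y(O) = -30 (Y(O) = -3*10 = -30)
D = 12544 (D = (-87 + (-30 + 5))² = (-87 - 25)² = (-112)² = 12544)
(D + (-110 - 1*(-84))*(-883)) - 319347 = (12544 + (-110 - 1*(-84))*(-883)) - 319347 = (12544 + (-110 + 84)*(-883)) - 319347 = (12544 - 26*(-883)) - 319347 = (12544 + 22958) - 319347 = 35502 - 319347 = -283845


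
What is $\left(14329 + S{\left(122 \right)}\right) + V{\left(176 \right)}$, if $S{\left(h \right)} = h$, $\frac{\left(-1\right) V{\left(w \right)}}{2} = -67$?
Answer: $14585$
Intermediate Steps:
$V{\left(w \right)} = 134$ ($V{\left(w \right)} = \left(-2\right) \left(-67\right) = 134$)
$\left(14329 + S{\left(122 \right)}\right) + V{\left(176 \right)} = \left(14329 + 122\right) + 134 = 14451 + 134 = 14585$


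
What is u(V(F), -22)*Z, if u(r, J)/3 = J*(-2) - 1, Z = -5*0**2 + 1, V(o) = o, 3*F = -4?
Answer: 129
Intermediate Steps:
F = -4/3 (F = (1/3)*(-4) = -4/3 ≈ -1.3333)
Z = 1 (Z = -5*0 + 1 = 0 + 1 = 1)
u(r, J) = -3 - 6*J (u(r, J) = 3*(J*(-2) - 1) = 3*(-2*J - 1) = 3*(-1 - 2*J) = -3 - 6*J)
u(V(F), -22)*Z = (-3 - 6*(-22))*1 = (-3 + 132)*1 = 129*1 = 129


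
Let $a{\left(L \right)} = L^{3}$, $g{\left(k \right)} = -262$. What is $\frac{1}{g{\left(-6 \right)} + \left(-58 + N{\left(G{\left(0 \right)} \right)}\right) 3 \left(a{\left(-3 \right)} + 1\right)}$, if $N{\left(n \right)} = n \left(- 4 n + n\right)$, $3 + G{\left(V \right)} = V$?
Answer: $\frac{1}{6368} \approx 0.00015704$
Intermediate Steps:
$G{\left(V \right)} = -3 + V$
$N{\left(n \right)} = - 3 n^{2}$ ($N{\left(n \right)} = n \left(- 3 n\right) = - 3 n^{2}$)
$\frac{1}{g{\left(-6 \right)} + \left(-58 + N{\left(G{\left(0 \right)} \right)}\right) 3 \left(a{\left(-3 \right)} + 1\right)} = \frac{1}{-262 + \left(-58 - 3 \left(-3 + 0\right)^{2}\right) 3 \left(\left(-3\right)^{3} + 1\right)} = \frac{1}{-262 + \left(-58 - 3 \left(-3\right)^{2}\right) 3 \left(-27 + 1\right)} = \frac{1}{-262 + \left(-58 - 27\right) 3 \left(-26\right)} = \frac{1}{-262 + \left(-58 - 27\right) \left(-78\right)} = \frac{1}{-262 - -6630} = \frac{1}{-262 + 6630} = \frac{1}{6368}$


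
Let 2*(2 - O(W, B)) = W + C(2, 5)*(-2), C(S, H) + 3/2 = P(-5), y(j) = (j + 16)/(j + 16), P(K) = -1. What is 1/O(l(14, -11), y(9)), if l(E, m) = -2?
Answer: 2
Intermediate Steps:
y(j) = 1 (y(j) = (16 + j)/(16 + j) = 1)
C(S, H) = -5/2 (C(S, H) = -3/2 - 1 = -5/2)
O(W, B) = -1/2 - W/2 (O(W, B) = 2 - (W - 5/2*(-2))/2 = 2 - (W + 5)/2 = 2 - (5 + W)/2 = 2 + (-5/2 - W/2) = -1/2 - W/2)
1/O(l(14, -11), y(9)) = 1/(-1/2 - 1/2*(-2)) = 1/(-1/2 + 1) = 1/(1/2) = 2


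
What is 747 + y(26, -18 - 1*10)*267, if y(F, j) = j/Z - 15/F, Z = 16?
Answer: 6537/52 ≈ 125.71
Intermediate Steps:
y(F, j) = -15/F + j/16 (y(F, j) = j/16 - 15/F = -15/F + j/16)
747 + y(26, -18 - 1*10)*267 = 747 + (-15/26 + (-18 - 1*10)/16)*267 = 747 + (-15*1/26 + (-18 - 10)/16)*267 = 747 + (-15/26 + (1/16)*(-28))*267 = 747 + (-15/26 - 7/4)*267 = 747 - 121/52*267 = 747 - 32307/52 = 6537/52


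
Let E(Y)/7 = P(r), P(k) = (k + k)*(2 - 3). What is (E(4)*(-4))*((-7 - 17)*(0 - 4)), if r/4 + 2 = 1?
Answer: -21504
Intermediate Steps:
r = -4 (r = -8 + 4*1 = -8 + 4 = -4)
P(k) = -2*k (P(k) = (2*k)*(-1) = -2*k)
E(Y) = 56 (E(Y) = 7*(-2*(-4)) = 7*8 = 56)
(E(4)*(-4))*((-7 - 17)*(0 - 4)) = (56*(-4))*((-7 - 17)*(0 - 4)) = -(-5376)*(-4) = -224*96 = -21504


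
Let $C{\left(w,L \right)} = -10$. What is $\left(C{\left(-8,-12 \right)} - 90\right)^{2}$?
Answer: $10000$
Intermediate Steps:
$\left(C{\left(-8,-12 \right)} - 90\right)^{2} = \left(-10 - 90\right)^{2} = \left(-100\right)^{2} = 10000$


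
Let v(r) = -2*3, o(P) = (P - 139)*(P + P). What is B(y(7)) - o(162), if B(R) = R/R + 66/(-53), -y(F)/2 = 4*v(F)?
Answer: -394969/53 ≈ -7452.2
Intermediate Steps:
o(P) = 2*P*(-139 + P) (o(P) = (-139 + P)*(2*P) = 2*P*(-139 + P))
v(r) = -6
y(F) = 48 (y(F) = -8*(-6) = -2*(-24) = 48)
B(R) = -13/53 (B(R) = 1 + 66*(-1/53) = 1 - 66/53 = -13/53)
B(y(7)) - o(162) = -13/53 - 2*162*(-139 + 162) = -13/53 - 2*162*23 = -13/53 - 1*7452 = -13/53 - 7452 = -394969/53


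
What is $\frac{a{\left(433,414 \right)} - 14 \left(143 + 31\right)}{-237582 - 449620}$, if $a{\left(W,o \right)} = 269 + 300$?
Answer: $\frac{1867}{687202} \approx 0.0027168$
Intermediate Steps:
$a{\left(W,o \right)} = 569$
$\frac{a{\left(433,414 \right)} - 14 \left(143 + 31\right)}{-237582 - 449620} = \frac{569 - 14 \left(143 + 31\right)}{-237582 - 449620} = \frac{569 - 2436}{-687202} = \left(569 - 2436\right) \left(- \frac{1}{687202}\right) = \left(-1867\right) \left(- \frac{1}{687202}\right) = \frac{1867}{687202}$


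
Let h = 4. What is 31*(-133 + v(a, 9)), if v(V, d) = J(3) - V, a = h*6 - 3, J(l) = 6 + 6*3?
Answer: -4030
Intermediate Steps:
J(l) = 24 (J(l) = 6 + 18 = 24)
a = 21 (a = 4*6 - 3 = 24 - 3 = 21)
v(V, d) = 24 - V
31*(-133 + v(a, 9)) = 31*(-133 + (24 - 1*21)) = 31*(-133 + (24 - 21)) = 31*(-133 + 3) = 31*(-130) = -4030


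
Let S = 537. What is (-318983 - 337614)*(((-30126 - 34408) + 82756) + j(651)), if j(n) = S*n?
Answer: -241502285973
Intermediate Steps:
j(n) = 537*n
(-318983 - 337614)*(((-30126 - 34408) + 82756) + j(651)) = (-318983 - 337614)*(((-30126 - 34408) + 82756) + 537*651) = -656597*((-64534 + 82756) + 349587) = -656597*(18222 + 349587) = -656597*367809 = -241502285973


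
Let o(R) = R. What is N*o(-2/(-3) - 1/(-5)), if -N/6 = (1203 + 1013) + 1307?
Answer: -91598/5 ≈ -18320.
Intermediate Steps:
N = -21138 (N = -6*((1203 + 1013) + 1307) = -6*(2216 + 1307) = -6*3523 = -21138)
N*o(-2/(-3) - 1/(-5)) = -21138*(-2/(-3) - 1/(-5)) = -21138*(-2*(-⅓) - 1*(-⅕)) = -21138*(⅔ + ⅕) = -21138*13/15 = -91598/5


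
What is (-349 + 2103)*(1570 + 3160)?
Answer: 8296420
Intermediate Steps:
(-349 + 2103)*(1570 + 3160) = 1754*4730 = 8296420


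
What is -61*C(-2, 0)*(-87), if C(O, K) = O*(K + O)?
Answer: 21228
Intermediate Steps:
-61*C(-2, 0)*(-87) = -(-122)*(0 - 2)*(-87) = -(-122)*(-2)*(-87) = -61*4*(-87) = -244*(-87) = 21228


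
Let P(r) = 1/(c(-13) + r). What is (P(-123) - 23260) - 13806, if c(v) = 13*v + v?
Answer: -11305131/305 ≈ -37066.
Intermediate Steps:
c(v) = 14*v
P(r) = 1/(-182 + r) (P(r) = 1/(14*(-13) + r) = 1/(-182 + r))
(P(-123) - 23260) - 13806 = (1/(-182 - 123) - 23260) - 13806 = (1/(-305) - 23260) - 13806 = (-1/305 - 23260) - 13806 = -7094301/305 - 13806 = -11305131/305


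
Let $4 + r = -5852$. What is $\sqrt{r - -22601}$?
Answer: $\sqrt{16745} \approx 129.4$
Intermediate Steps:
$r = -5856$ ($r = -4 - 5852 = -5856$)
$\sqrt{r - -22601} = \sqrt{-5856 - -22601} = \sqrt{-5856 + 22601} = \sqrt{16745}$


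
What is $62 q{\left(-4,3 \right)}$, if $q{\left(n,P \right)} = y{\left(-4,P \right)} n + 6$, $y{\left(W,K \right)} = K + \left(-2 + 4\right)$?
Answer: $-868$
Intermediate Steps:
$y{\left(W,K \right)} = 2 + K$ ($y{\left(W,K \right)} = K + 2 = 2 + K$)
$q{\left(n,P \right)} = 6 + n \left(2 + P\right)$ ($q{\left(n,P \right)} = \left(2 + P\right) n + 6 = n \left(2 + P\right) + 6 = 6 + n \left(2 + P\right)$)
$62 q{\left(-4,3 \right)} = 62 \left(6 - 4 \left(2 + 3\right)\right) = 62 \left(6 - 20\right) = 62 \left(-14\right) = -868$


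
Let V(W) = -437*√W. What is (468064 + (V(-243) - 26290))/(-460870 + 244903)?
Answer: -147258/71989 + 1311*I*√3/71989 ≈ -2.0456 + 0.031543*I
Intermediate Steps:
(468064 + (V(-243) - 26290))/(-460870 + 244903) = (468064 + (-3933*I*√3 - 26290))/(-460870 + 244903) = (468064 + (-3933*I*√3 - 26290))/(-215967) = (468064 + (-3933*I*√3 - 26290))*(-1/215967) = (468064 + (-26290 - 3933*I*√3))*(-1/215967) = (441774 - 3933*I*√3)*(-1/215967) = -147258/71989 + 1311*I*√3/71989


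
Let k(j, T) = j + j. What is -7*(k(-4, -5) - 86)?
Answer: 658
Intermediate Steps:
k(j, T) = 2*j
-7*(k(-4, -5) - 86) = -7*(2*(-4) - 86) = -7*(-8 - 86) = -7*(-94) = 658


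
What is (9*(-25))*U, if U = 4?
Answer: -900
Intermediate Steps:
(9*(-25))*U = (9*(-25))*4 = -225*4 = -900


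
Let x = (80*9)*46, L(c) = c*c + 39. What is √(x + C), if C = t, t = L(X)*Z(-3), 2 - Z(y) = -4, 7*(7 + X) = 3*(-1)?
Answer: √1650570/7 ≈ 183.53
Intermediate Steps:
X = -52/7 (X = -7 + (3*(-1))/7 = -7 + (⅐)*(-3) = -7 - 3/7 = -52/7 ≈ -7.4286)
Z(y) = 6 (Z(y) = 2 - 1*(-4) = 2 + 4 = 6)
L(c) = 39 + c² (L(c) = c² + 39 = 39 + c²)
t = 27690/49 (t = (39 + (-52/7)²)*6 = (39 + 2704/49)*6 = (4615/49)*6 = 27690/49 ≈ 565.10)
x = 33120 (x = 720*46 = 33120)
C = 27690/49 ≈ 565.10
√(x + C) = √(33120 + 27690/49) = √(1650570/49) = √1650570/7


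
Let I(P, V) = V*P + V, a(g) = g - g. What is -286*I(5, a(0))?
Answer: 0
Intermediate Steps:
a(g) = 0
I(P, V) = V + P*V (I(P, V) = P*V + V = V + P*V)
-286*I(5, a(0)) = -0*(1 + 5) = -0*6 = -286*0 = 0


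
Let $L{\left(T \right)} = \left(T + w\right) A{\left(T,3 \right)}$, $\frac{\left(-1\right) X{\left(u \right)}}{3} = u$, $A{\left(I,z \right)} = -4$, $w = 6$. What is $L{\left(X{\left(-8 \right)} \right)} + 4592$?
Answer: $4472$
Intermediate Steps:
$X{\left(u \right)} = - 3 u$
$L{\left(T \right)} = -24 - 4 T$ ($L{\left(T \right)} = \left(T + 6\right) \left(-4\right) = \left(6 + T\right) \left(-4\right) = -24 - 4 T$)
$L{\left(X{\left(-8 \right)} \right)} + 4592 = \left(-24 - 4 \left(\left(-3\right) \left(-8\right)\right)\right) + 4592 = \left(-24 - 96\right) + 4592 = -120 + 4592 = 4472$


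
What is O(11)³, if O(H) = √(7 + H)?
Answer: 54*√2 ≈ 76.368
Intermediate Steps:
O(11)³ = (√(7 + 11))³ = (√18)³ = (3*√2)³ = 54*√2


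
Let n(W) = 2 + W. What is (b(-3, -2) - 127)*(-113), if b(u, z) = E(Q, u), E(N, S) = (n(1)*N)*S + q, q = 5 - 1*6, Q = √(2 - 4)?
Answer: 14464 + 1017*I*√2 ≈ 14464.0 + 1438.3*I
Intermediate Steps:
Q = I*√2 (Q = √(-2) = I*√2 ≈ 1.4142*I)
q = -1 (q = 5 - 6 = -1)
E(N, S) = -1 + 3*N*S (E(N, S) = ((2 + 1)*N)*S - 1 = (3*N)*S - 1 = 3*N*S - 1 = -1 + 3*N*S)
b(u, z) = -1 + 3*I*u*√2 (b(u, z) = -1 + 3*(I*√2)*u = -1 + 3*I*u*√2)
(b(-3, -2) - 127)*(-113) = ((-1 + 3*I*(-3)*√2) - 127)*(-113) = ((-1 - 9*I*√2) - 127)*(-113) = (-128 - 9*I*√2)*(-113) = 14464 + 1017*I*√2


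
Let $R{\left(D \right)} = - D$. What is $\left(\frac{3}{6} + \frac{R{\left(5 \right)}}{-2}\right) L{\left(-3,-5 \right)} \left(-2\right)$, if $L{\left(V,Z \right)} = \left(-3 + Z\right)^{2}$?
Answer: $-384$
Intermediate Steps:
$\left(\frac{3}{6} + \frac{R{\left(5 \right)}}{-2}\right) L{\left(-3,-5 \right)} \left(-2\right) = \left(\frac{3}{6} + \frac{\left(-1\right) 5}{-2}\right) \left(-3 - 5\right)^{2} \left(-2\right) = \left(3 \cdot \frac{1}{6} - - \frac{5}{2}\right) \left(-8\right)^{2} \left(-2\right) = \left(\frac{1}{2} + \frac{5}{2}\right) 64 \left(-2\right) = 3 \cdot 64 \left(-2\right) = 192 \left(-2\right) = -384$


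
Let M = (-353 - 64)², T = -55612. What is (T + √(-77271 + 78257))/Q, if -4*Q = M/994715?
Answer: 221272362320/173889 - 3978860*√986/173889 ≈ 1.2718e+6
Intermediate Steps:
M = 173889 (M = (-417)² = 173889)
Q = -173889/3978860 (Q = -173889/(4*994715) = -¼*173889/994715 = -173889/3978860 ≈ -0.043703)
(T + √(-77271 + 78257))/Q = (-55612 + √(-77271 + 78257))/(-173889/3978860) = (-55612 + √986)*(-3978860/173889) = 221272362320/173889 - 3978860*√986/173889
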